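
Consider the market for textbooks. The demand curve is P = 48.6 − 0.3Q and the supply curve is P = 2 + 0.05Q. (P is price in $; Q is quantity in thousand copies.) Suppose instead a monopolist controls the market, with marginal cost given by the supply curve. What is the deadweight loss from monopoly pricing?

Competitive equilibrium: 48.6 − 0.3Q = 2 + 0.05Q → Q* = 133.1429, P* = 8.6571.
Marginal revenue: MR = 48.6 − 0.6Q. Set MR = MC: 48.6 − 0.6Q = 2 + 0.05Q → Q_m = 71.6923.
Price P_m = 48.6 − 0.3·71.6923 = 27.0923; MC(Q_m) = 2 + 0.05·71.6923 = 5.5846.
Competitive Q* = 133.1429, so ΔQ = 61.4506; wedge = 27.0923 − 5.5846 = 21.5077.
The triangle = ½ × 61.4506 × 21.5077 = $660.83 thousand.

$660.83 thousand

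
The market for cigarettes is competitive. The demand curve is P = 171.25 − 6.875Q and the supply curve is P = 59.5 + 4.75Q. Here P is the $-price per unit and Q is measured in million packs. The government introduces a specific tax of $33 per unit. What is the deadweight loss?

Competitive equilibrium: 171.25 − 6.875Q = 59.5 + 4.75Q → Q* = 9.6129, P* = 105.1613.
With the tax, the buyer price exceeds the seller price by 33: (171.25 − 6.875Q) − (59.5 + 4.75Q) = 33 → Q' = 6.7742.
ΔQ = 9.6129 − 6.7742 = 2.8387; the wedge equals the tax, 33.
Welfare loss = ½ × 2.8387 × 33 = $46.84 million.

$46.84 million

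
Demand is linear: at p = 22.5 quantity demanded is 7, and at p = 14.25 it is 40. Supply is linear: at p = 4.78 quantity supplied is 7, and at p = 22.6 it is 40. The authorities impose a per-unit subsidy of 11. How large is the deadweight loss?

Demand slope = (14.25 − 22.5)/(40 − 7) = −0.25, so p = 24.25 − 0.25q.
Supply slope = (22.6 − 4.78)/(40 − 7) = 0.54, so p = 1 + 0.54q.
Competitive equilibrium: 24.25 − 0.25q = 1 + 0.54q → q* = 29.4304, p* = 16.8924.
The subsidy lowers effective supply by 11: p = 0.54q − 10.
New quantity: 24.25 − 0.25q = 0.54q − 10 → q' = 43.3544.
Overproduction Δq = 43.3544 − 29.4304 = 13.924; wedge = subsidy = 11.
Welfare loss = ½ × 13.924 × 11 = 76.58.

76.58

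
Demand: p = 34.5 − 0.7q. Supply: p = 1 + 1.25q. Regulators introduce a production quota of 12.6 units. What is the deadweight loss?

20.45

Competitive equilibrium: 34.5 − 0.7q = 1 + 1.25q → q* = 17.1795, p* = 22.4744.
At q = 12.6: demand price = 34.5 − 0.7·12.6 = 25.68; supply price = 1 + 1.25·12.6 = 16.75.
Δq = 17.1795 − 12.6 = 4.5795; wedge = 25.68 − 16.75 = 8.93.
DWL = ½ × 4.5795 × 8.93 = 20.45.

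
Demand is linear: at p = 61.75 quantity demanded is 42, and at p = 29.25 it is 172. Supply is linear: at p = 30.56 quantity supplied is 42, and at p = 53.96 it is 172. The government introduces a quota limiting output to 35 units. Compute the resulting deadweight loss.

1360.05

Demand slope = (29.25 − 61.75)/(172 − 42) = −0.25, so p = 72.25 − 0.25q.
Supply slope = (53.96 − 30.56)/(172 − 42) = 0.18, so p = 23 + 0.18q.
Competitive equilibrium: 72.25 − 0.25q = 23 + 0.18q → q* = 114.5349, p* = 43.6163.
At q = 35: demand price = 72.25 − 0.25·35 = 63.5; supply price = 23 + 0.18·35 = 29.3.
Δq = 114.5349 − 35 = 79.5349; wedge = 63.5 − 29.3 = 34.2.
Deadweight loss = ½ × 79.5349 × 34.2 = 1360.05.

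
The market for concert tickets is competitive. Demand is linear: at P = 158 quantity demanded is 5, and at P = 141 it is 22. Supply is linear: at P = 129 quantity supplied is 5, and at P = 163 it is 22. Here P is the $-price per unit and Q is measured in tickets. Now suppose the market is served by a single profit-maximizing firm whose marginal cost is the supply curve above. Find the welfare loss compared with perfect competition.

$20.17

Demand slope = (141 − 158)/(22 − 5) = −1, so P = 163 − Q.
Supply slope = (163 − 129)/(22 − 5) = 2, so P = 119 + 2Q.
Competitive equilibrium: 163 − Q = 119 + 2Q → Q* = 14.6667, P* = 148.3333.
Marginal revenue: MR = 163 − 2Q. Set MR = MC: 163 − 2Q = 119 + 2Q → Q_m = 11.
Price P_m = 163 − 1·11 = 152; MC(Q_m) = 119 + 2·11 = 141.
Competitive Q* = 14.6667, so ΔQ = 3.6667; wedge = 152 − 141 = 11.
Welfare loss = ½ × 3.6667 × 11 = $20.17.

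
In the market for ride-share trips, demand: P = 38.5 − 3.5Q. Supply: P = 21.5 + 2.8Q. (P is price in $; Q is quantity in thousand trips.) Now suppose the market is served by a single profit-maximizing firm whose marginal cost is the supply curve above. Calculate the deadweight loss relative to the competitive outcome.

Competitive equilibrium: 38.5 − 3.5Q = 21.5 + 2.8Q → Q* = 2.6984, P* = 29.0556.
Marginal revenue: MR = 38.5 − 7Q. Set MR = MC: 38.5 − 7Q = 21.5 + 2.8Q → Q_m = 1.7347.
Price P_m = 38.5 − 3.5·1.7347 = 32.4286; MC(Q_m) = 21.5 + 2.8·1.7347 = 26.3572.
Competitive Q* = 2.6984, so ΔQ = 0.9637; wedge = 32.4286 − 26.3572 = 6.0714.
Welfare loss = ½ × 0.9637 × 6.0714 = $2.93 thousand.

$2.93 thousand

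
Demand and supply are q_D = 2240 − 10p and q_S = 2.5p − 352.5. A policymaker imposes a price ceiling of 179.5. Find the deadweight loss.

In inverse form: demand p = 224 − 0.1q, supply p = 141 + 0.4q.
Competitive equilibrium: 224 − 0.1q = 141 + 0.4q → q* = 166, p* = 207.4.
At the ceiling p = 179.5, quantity supplied = (179.5 − 141)/0.4 = 96.25.
Willingness to pay at q' = 96.25: 224 − 0.1·96.25 = 214.375.
Δq = 166 − 96.25 = 69.75; wedge = 214.375 − 179.5 = 34.875.
Welfare loss = ½ × 69.75 × 34.875 = 1216.27.

1216.27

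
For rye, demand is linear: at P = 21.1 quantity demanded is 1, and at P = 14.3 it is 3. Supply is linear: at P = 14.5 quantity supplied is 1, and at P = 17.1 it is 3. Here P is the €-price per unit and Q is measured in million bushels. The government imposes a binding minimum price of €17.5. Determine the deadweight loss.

€0.28 million

Demand slope = (14.3 − 21.1)/(3 − 1) = −3.4, so P = 24.5 − 3.4Q.
Supply slope = (17.1 − 14.5)/(3 − 1) = 1.3, so P = 13.2 + 1.3Q.
Competitive equilibrium: 24.5 − 3.4Q = 13.2 + 1.3Q → Q* = 2.4043, P* = 16.3255.
At the floor P = 17.5, quantity demanded = (24.5 − 17.5)/3.4 = 2.0588.
Sellers' marginal cost at Q' = 2.0588: 13.2 + 1.3·2.0588 = 15.8764.
ΔQ = 2.4043 − 2.0588 = 0.3455; wedge = 17.5 − 15.8764 = 1.6236.
Welfare loss = ½ × 0.3455 × 1.6236 = €0.28 million.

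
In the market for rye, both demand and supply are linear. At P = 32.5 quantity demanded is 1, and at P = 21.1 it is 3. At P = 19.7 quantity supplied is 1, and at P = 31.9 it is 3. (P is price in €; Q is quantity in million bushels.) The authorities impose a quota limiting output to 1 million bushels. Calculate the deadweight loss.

€6.94 million

Demand slope = (21.1 − 32.5)/(3 − 1) = −5.7, so P = 38.2 − 5.7Q.
Supply slope = (31.9 − 19.7)/(3 − 1) = 6.1, so P = 13.6 + 6.1Q.
Competitive equilibrium: 38.2 − 5.7Q = 13.6 + 6.1Q → Q* = 2.0847, P* = 26.3169.
At Q = 1: demand price = 38.2 − 5.7·1 = 32.5; supply price = 13.6 + 6.1·1 = 19.7.
ΔQ = 2.0847 − 1 = 1.0847; wedge = 32.5 − 19.7 = 12.8.
The triangle = ½ × 1.0847 × 12.8 = €6.94 million.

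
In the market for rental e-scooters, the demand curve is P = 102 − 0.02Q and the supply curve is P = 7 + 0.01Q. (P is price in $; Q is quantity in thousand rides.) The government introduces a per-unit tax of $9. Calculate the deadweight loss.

Competitive equilibrium: 102 − 0.02Q = 7 + 0.01Q → Q* = 3166.6667, P* = 38.6667.
With the tax, the buyer price exceeds the seller price by 9: (102 − 0.02Q) − (7 + 0.01Q) = 9 → Q' = 2866.6667.
ΔQ = 3166.6667 − 2866.6667 = 300; the wedge equals the tax, 9.
Deadweight loss = ½ × 300 × 9 = $1350 thousand.

$1350 thousand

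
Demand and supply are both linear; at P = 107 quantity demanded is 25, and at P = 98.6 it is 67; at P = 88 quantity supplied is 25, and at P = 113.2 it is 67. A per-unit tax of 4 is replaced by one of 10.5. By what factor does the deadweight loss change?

Demand slope = (98.6 − 107)/(67 − 25) = −0.2, so P = 112 − 0.2Q.
Supply slope = (113.2 − 88)/(67 − 25) = 0.6, so P = 73 + 0.6Q.
Competitive equilibrium: 112 − 0.2Q = 73 + 0.6Q → Q* = 48.75, P* = 102.25.
For a per-unit tax t: ΔQ = t/0.8, so DWL = ½·t·(t/0.8) = t²/1.6.
At t = 4: DWL = 10. At t = 10.5: DWL = 68.906.
Ratio = (10.5/4)² = 6.891.

6.891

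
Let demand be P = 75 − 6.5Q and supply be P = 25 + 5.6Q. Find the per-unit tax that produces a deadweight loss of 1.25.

Competitive equilibrium: 75 − 6.5Q = 25 + 5.6Q → Q* = 4.1322, P* = 48.1405.
A tax t gives ΔQ = t/12.1 and wedge t, so DWL = t²/24.2.
t²/24.2 = 1.25 → t² = 30.25 → t = 5.5.

5.5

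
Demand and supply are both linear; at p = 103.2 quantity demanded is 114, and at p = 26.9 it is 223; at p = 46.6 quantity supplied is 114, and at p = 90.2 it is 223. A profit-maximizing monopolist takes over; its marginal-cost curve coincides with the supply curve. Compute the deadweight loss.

Demand slope = (26.9 − 103.2)/(223 − 114) = −0.7, so p = 183 − 0.7q.
Supply slope = (90.2 − 46.6)/(223 − 114) = 0.4, so p = 1 + 0.4q.
Competitive equilibrium: 183 − 0.7q = 1 + 0.4q → q* = 165.4545, p* = 67.1818.
Marginal revenue: MR = 183 − 1.4q. Set MR = MC: 183 − 1.4q = 1 + 0.4q → q_m = 101.1111.
Price p_m = 183 − 0.7·101.1111 = 112.2222; MC(q_m) = 1 + 0.4·101.1111 = 41.4444.
Competitive q* = 165.4545, so Δq = 64.3434; wedge = 112.2222 − 41.4444 = 70.7778.
Deadweight loss = ½ × 64.3434 × 70.7778 = 2277.04.

2277.04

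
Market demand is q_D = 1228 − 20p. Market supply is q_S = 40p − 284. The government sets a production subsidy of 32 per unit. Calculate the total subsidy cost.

In inverse form: demand p = 61.4 − 0.05q, supply p = 7.1 + 0.025q.
Competitive equilibrium: 61.4 − 0.05q = 7.1 + 0.025q → q* = 724, p* = 25.2.
The subsidy lowers effective supply by 32: p = 0.025q − 24.9.
New quantity: 61.4 − 0.05q = 0.025q − 24.9 → q' = 1150.6667.
Total subsidy cost = 32 × 1150.6667 = 36821.33.

36821.33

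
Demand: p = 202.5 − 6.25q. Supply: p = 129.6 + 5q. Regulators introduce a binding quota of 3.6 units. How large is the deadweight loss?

46.656

Competitive equilibrium: 202.5 − 6.25q = 129.6 + 5q → q* = 6.48, p* = 162.
At q = 3.6: demand price = 202.5 − 6.25·3.6 = 180; supply price = 129.6 + 5·3.6 = 147.6.
Δq = 6.48 − 3.6 = 2.88; wedge = 180 − 147.6 = 32.4.
Welfare loss = ½ × 2.88 × 32.4 = 46.656.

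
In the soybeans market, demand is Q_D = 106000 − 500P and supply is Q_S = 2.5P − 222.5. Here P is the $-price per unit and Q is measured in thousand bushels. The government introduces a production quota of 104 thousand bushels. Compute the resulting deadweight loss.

In inverse form: demand P = 212 − 0.002Q, supply P = 89 + 0.4Q.
Competitive equilibrium: 212 − 0.002Q = 89 + 0.4Q → Q* = 305.9701, P* = 211.3881.
At Q = 104: demand price = 212 − 0.002·104 = 211.792; supply price = 89 + 0.4·104 = 130.6.
ΔQ = 305.9701 − 104 = 201.9701; wedge = 211.792 − 130.6 = 81.192.
The triangle = ½ × 201.9701 × 81.192 = $8199.18 thousand.

$8199.18 thousand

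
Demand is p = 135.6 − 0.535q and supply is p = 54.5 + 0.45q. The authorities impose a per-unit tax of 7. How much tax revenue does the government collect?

Competitive equilibrium: 135.6 − 0.535q = 54.5 + 0.45q → q* = 82.335, p* = 91.5508.
With the tax, the buyer price exceeds the seller price by 7: (135.6 − 0.535q) − (54.5 + 0.45q) = 7 → q' = 75.2284.
Tax revenue = 7 × 75.2284 = 526.60.

526.60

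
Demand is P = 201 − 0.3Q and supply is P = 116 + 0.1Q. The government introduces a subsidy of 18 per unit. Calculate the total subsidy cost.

4635

Competitive equilibrium: 201 − 0.3Q = 116 + 0.1Q → Q* = 212.5, P* = 137.25.
The subsidy lowers effective supply by 18: P = 98 + 0.1Q.
New quantity: 201 − 0.3Q = 98 + 0.1Q → Q' = 257.5.
Total subsidy cost = 18 × 257.5 = 4635.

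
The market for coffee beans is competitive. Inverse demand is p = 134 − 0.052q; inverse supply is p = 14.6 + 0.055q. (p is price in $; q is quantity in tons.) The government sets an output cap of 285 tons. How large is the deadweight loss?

Competitive equilibrium: 134 − 0.052q = 14.6 + 0.055q → q* = 1115.8879, p* = 75.9738.
At q = 285: demand price = 134 − 0.052·285 = 119.18; supply price = 14.6 + 0.055·285 = 30.275.
Δq = 1115.8879 − 285 = 830.8879; wedge = 119.18 − 30.275 = 88.905.
The triangle = ½ × 830.8879 × 88.905 = $36935.04.

$36935.04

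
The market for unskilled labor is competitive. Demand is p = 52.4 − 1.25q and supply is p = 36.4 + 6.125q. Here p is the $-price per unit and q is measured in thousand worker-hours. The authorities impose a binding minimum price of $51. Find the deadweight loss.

Competitive equilibrium: 52.4 − 1.25q = 36.4 + 6.125q → q* = 2.1695, p* = 49.6881.
At the floor p = 51, quantity demanded = (52.4 − 51)/1.25 = 1.12.
Sellers' marginal cost at q' = 1.12: 36.4 + 6.125·1.12 = 43.26.
Δq = 2.1695 − 1.12 = 1.0495; wedge = 51 − 43.26 = 7.74.
Deadweight loss = ½ × 1.0495 × 7.74 = $4.06 thousand.

$4.06 thousand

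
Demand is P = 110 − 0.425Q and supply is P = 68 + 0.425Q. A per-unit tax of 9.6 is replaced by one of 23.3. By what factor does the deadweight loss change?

Competitive equilibrium: 110 − 0.425Q = 68 + 0.425Q → Q* = 49.4118, P* = 89.
For a per-unit tax t: ΔQ = t/0.85, so DWL = ½·t·(t/0.85) = t²/1.7.
At t = 9.6: DWL = 54.212. At t = 23.3: DWL = 319.347.
Ratio = (23.3/9.6)² = 5.891.

5.891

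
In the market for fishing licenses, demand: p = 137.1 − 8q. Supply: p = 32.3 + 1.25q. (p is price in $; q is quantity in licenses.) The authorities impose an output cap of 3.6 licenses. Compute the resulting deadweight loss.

$276.34

Competitive equilibrium: 137.1 − 8q = 32.3 + 1.25q → q* = 11.3297, p* = 46.4622.
At q = 3.6: demand price = 137.1 − 8·3.6 = 108.3; supply price = 32.3 + 1.25·3.6 = 36.8.
Δq = 11.3297 − 3.6 = 7.7297; wedge = 108.3 − 36.8 = 71.5.
Welfare loss = ½ × 7.7297 × 71.5 = $276.34.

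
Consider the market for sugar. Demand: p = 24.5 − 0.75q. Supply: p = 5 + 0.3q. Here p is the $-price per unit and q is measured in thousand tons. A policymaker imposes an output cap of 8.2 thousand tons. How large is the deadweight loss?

$56.47 thousand

Competitive equilibrium: 24.5 − 0.75q = 5 + 0.3q → q* = 18.5714, p* = 10.5714.
At q = 8.2: demand price = 24.5 − 0.75·8.2 = 18.35; supply price = 5 + 0.3·8.2 = 7.46.
Δq = 18.5714 − 8.2 = 10.3714; wedge = 18.35 − 7.46 = 10.89.
Welfare loss = ½ × 10.3714 × 10.89 = $56.47 thousand.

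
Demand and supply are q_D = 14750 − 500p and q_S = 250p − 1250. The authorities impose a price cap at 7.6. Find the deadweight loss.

35363.33

In inverse form: demand p = 29.5 − 0.002q, supply p = 5 + 0.004q.
Competitive equilibrium: 29.5 − 0.002q = 5 + 0.004q → q* = 4083.3333, p* = 21.3333.
At the ceiling p = 7.6, quantity supplied = (7.6 − 5)/0.004 = 650.
Willingness to pay at q' = 650: 29.5 − 0.002·650 = 28.2.
Δq = 4083.3333 − 650 = 3433.3333; wedge = 28.2 − 7.6 = 20.6.
Deadweight loss = ½ × 3433.3333 × 20.6 = 35363.33.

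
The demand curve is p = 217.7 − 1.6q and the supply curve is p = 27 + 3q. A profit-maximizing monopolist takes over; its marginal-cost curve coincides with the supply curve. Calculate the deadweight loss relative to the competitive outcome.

Competitive equilibrium: 217.7 − 1.6q = 27 + 3q → q* = 41.4565, p* = 151.3696.
Marginal revenue: MR = 217.7 − 3.2q. Set MR = MC: 217.7 − 3.2q = 27 + 3q → q_m = 30.7581.
Price p_m = 217.7 − 1.6·30.7581 = 168.487; MC(q_m) = 27 + 3·30.7581 = 119.2743.
Competitive q* = 41.4565, so Δq = 10.6984; wedge = 168.487 − 119.2743 = 49.2127.
DWL = ½ × 10.6984 × 49.2127 = 263.25.

263.25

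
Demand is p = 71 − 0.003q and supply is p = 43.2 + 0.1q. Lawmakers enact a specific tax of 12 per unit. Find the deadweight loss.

Competitive equilibrium: 71 − 0.003q = 43.2 + 0.1q → q* = 269.9029, p* = 70.1903.
With the tax, the buyer price exceeds the seller price by 12: (71 − 0.003q) − (43.2 + 0.1q) = 12 → q' = 153.3981.
Δq = 269.9029 − 153.3981 = 116.5048; the wedge equals the tax, 12.
DWL = ½ × 116.5048 × 12 = 699.03.

699.03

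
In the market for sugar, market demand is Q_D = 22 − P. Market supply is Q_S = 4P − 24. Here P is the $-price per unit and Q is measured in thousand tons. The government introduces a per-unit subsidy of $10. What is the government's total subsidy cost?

$208 thousand

In inverse form: demand P = 22 − Q, supply P = 6 + 0.25Q.
Competitive equilibrium: 22 − Q = 6 + 0.25Q → Q* = 12.8, P* = 9.2.
The subsidy lowers effective supply by 10: P = 0.25Q − 4.
New quantity: 22 − Q = 0.25Q − 4 → Q' = 20.8.
Total subsidy cost = 10 × 20.8 = $208 thousand.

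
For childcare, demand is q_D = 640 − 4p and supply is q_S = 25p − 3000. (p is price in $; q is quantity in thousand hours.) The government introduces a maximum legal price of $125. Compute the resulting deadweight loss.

In inverse form: demand p = 160 − 0.25q, supply p = 120 + 0.04q.
Competitive equilibrium: 160 − 0.25q = 120 + 0.04q → q* = 137.931, p* = 125.5172.
At the ceiling p = 125, quantity supplied = (125 − 120)/0.04 = 125.
Willingness to pay at q' = 125: 160 − 0.25·125 = 128.75.
Δq = 137.931 − 125 = 12.931; wedge = 128.75 − 125 = 3.75.
Deadweight loss = ½ × 12.931 × 3.75 = $24.25 thousand.

$24.25 thousand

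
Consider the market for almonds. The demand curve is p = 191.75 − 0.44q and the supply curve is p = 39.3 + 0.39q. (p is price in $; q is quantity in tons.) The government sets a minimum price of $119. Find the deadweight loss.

Competitive equilibrium: 191.75 − 0.44q = 39.3 + 0.39q → q* = 183.6747, p* = 110.9331.
At the floor p = 119, quantity demanded = (191.75 − 119)/0.44 = 165.3409.
Sellers' marginal cost at q' = 165.3409: 39.3 + 0.39·165.3409 = 103.783.
Δq = 183.6747 − 165.3409 = 18.3338; wedge = 119 − 103.783 = 15.217.
Welfare loss = ½ × 18.3338 × 15.217 = $139.49.

$139.49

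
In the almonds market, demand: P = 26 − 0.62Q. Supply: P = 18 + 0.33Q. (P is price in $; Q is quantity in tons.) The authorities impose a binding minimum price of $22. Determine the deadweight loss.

$1.84

Competitive equilibrium: 26 − 0.62Q = 18 + 0.33Q → Q* = 8.4211, P* = 20.7789.
At the floor P = 22, quantity demanded = (26 − 22)/0.62 = 6.4516.
Sellers' marginal cost at Q' = 6.4516: 18 + 0.33·6.4516 = 20.129.
ΔQ = 8.4211 − 6.4516 = 1.9695; wedge = 22 − 20.129 = 1.871.
Welfare loss = ½ × 1.9695 × 1.871 = $1.84.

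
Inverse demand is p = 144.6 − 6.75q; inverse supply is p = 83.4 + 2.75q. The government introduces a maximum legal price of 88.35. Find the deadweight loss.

Competitive equilibrium: 144.6 − 6.75q = 83.4 + 2.75q → q* = 6.4421, p* = 101.1158.
At the ceiling p = 88.35, quantity supplied = (88.35 − 83.4)/2.75 = 1.8.
Willingness to pay at q' = 1.8: 144.6 − 6.75·1.8 = 132.45.
Δq = 6.4421 − 1.8 = 4.6421; wedge = 132.45 − 88.35 = 44.1.
Welfare loss = ½ × 4.6421 × 44.1 = 102.36.

102.36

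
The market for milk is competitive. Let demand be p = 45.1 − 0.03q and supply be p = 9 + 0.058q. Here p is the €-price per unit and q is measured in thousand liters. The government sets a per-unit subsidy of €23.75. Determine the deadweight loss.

Competitive equilibrium: 45.1 − 0.03q = 9 + 0.058q → q* = 410.2273, p* = 32.7932.
The subsidy lowers effective supply by 23.75: p = 0.058q − 14.75.
New quantity: 45.1 − 0.03q = 0.058q − 14.75 → q' = 680.1136.
Overproduction Δq = 680.1136 − 410.2273 = 269.8863; wedge = subsidy = 23.75.
Deadweight loss = ½ × 269.8863 × 23.75 = €3204.90 thousand.

€3204.90 thousand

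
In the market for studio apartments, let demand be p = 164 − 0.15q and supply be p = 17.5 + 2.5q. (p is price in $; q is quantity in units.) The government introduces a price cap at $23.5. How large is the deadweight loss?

Competitive equilibrium: 164 − 0.15q = 17.5 + 2.5q → q* = 55.283, p* = 155.7075.
At the ceiling p = 23.5, quantity supplied = (23.5 − 17.5)/2.5 = 2.4.
Willingness to pay at q' = 2.4: 164 − 0.15·2.4 = 163.64.
Δq = 55.283 − 2.4 = 52.883; wedge = 163.64 − 23.5 = 140.14.
Deadweight loss = ½ × 52.883 × 140.14 = $3705.51.

$3705.51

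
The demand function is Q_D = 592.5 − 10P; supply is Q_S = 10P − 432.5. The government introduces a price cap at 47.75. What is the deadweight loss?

122.50

In inverse form: demand P = 59.25 − 0.1Q, supply P = 43.25 + 0.1Q.
Competitive equilibrium: 59.25 − 0.1Q = 43.25 + 0.1Q → Q* = 80, P* = 51.25.
At the ceiling P = 47.75, quantity supplied = (47.75 − 43.25)/0.1 = 45.
Willingness to pay at Q' = 45: 59.25 − 0.1·45 = 54.75.
ΔQ = 80 − 45 = 35; wedge = 54.75 − 47.75 = 7.
DWL = ½ × 35 × 7 = 122.50.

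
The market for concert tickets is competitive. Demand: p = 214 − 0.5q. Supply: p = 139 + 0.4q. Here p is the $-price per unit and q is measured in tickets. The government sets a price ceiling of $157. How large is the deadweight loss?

Competitive equilibrium: 214 − 0.5q = 139 + 0.4q → q* = 83.3333, p* = 172.3333.
At the ceiling p = 157, quantity supplied = (157 − 139)/0.4 = 45.
Willingness to pay at q' = 45: 214 − 0.5·45 = 191.5.
Δq = 83.3333 − 45 = 38.3333; wedge = 191.5 − 157 = 34.5.
Welfare loss = ½ × 38.3333 × 34.5 = $661.25.

$661.25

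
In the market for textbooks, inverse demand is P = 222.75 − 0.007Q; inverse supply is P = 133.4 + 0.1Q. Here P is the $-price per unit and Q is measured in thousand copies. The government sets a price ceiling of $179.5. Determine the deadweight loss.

Competitive equilibrium: 222.75 − 0.007Q = 133.4 + 0.1Q → Q* = 835.0467, P* = 216.9047.
At the ceiling P = 179.5, quantity supplied = (179.5 − 133.4)/0.1 = 461.
Willingness to pay at Q' = 461: 222.75 − 0.007·461 = 219.523.
ΔQ = 835.0467 − 461 = 374.0467; wedge = 219.523 − 179.5 = 40.023.
The triangle = ½ × 374.0467 × 40.023 = $7485.24 thousand.

$7485.24 thousand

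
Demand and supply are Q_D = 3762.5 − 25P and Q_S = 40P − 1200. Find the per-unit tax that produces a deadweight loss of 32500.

65

In inverse form: demand P = 150.5 − 0.04Q, supply P = 30 + 0.025Q.
Competitive equilibrium: 150.5 − 0.04Q = 30 + 0.025Q → Q* = 1853.8462, P* = 76.3462.
A tax t gives ΔQ = t/0.065 and wedge t, so DWL = t²/0.13.
t²/0.13 = 32500 → t² = 4225 → t = 65.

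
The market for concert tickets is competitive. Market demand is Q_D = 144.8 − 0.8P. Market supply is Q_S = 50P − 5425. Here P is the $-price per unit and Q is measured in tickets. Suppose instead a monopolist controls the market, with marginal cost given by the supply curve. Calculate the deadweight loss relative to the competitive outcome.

In inverse form: demand P = 181 − 1.25Q, supply P = 108.5 + 0.02Q.
Competitive equilibrium: 181 − 1.25Q = 108.5 + 0.02Q → Q* = 57.0866, P* = 109.6417.
Marginal revenue: MR = 181 − 2.5Q. Set MR = MC: 181 − 2.5Q = 108.5 + 0.02Q → Q_m = 28.7698.
Price P_m = 181 − 1.25·28.7698 = 145.0378; MC(Q_m) = 108.5 + 0.02·28.7698 = 109.0754.
Competitive Q* = 57.0866, so ΔQ = 28.3168; wedge = 145.0378 − 109.0754 = 35.9624.
Welfare loss = ½ × 28.3168 × 35.9624 = $509.17.

$509.17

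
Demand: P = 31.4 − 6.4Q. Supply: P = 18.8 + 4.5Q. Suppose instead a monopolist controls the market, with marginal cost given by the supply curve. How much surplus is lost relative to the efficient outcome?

Competitive equilibrium: 31.4 − 6.4Q = 18.8 + 4.5Q → Q* = 1.156, P* = 24.0018.
Marginal revenue: MR = 31.4 − 12.8Q. Set MR = MC: 31.4 − 12.8Q = 18.8 + 4.5Q → Q_m = 0.7283.
Price P_m = 31.4 − 6.4·0.7283 = 26.7389; MC(Q_m) = 18.8 + 4.5·0.7283 = 22.0774.
Competitive Q* = 1.156, so ΔQ = 0.4277; wedge = 26.7389 − 22.0774 = 4.6615.
Welfare loss = ½ × 0.4277 × 4.6615 = 1.

1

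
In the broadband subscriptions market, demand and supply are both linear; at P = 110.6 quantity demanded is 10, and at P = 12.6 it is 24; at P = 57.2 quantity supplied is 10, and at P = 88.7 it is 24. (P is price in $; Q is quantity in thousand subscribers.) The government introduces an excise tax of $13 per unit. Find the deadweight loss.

$9.14 thousand

Demand slope = (12.6 − 110.6)/(24 − 10) = −7, so P = 180.6 − 7Q.
Supply slope = (88.7 − 57.2)/(24 − 10) = 2.25, so P = 34.7 + 2.25Q.
Competitive equilibrium: 180.6 − 7Q = 34.7 + 2.25Q → Q* = 15.773, P* = 70.1892.
With the tax, the buyer price exceeds the seller price by 13: (180.6 − 7Q) − (34.7 + 2.25Q) = 13 → Q' = 14.3676.
ΔQ = 15.773 − 14.3676 = 1.4054; the wedge equals the tax, 13.
The triangle = ½ × 1.4054 × 13 = $9.14 thousand.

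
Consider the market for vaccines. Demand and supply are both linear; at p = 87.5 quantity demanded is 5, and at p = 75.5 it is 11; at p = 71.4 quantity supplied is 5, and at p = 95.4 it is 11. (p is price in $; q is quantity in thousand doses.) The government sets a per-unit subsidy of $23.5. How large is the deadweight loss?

Demand slope = (75.5 − 87.5)/(11 − 5) = −2, so p = 97.5 − 2q.
Supply slope = (95.4 − 71.4)/(11 − 5) = 4, so p = 51.4 + 4q.
Competitive equilibrium: 97.5 − 2q = 51.4 + 4q → q* = 7.6833, p* = 82.1333.
The subsidy lowers effective supply by 23.5: p = 27.9 + 4q.
New quantity: 97.5 − 2q = 27.9 + 4q → q' = 11.6.
Overproduction Δq = 11.6 − 7.6833 = 3.9167; wedge = subsidy = 23.5.
Deadweight loss = ½ × 3.9167 × 23.5 = $46.02 thousand.

$46.02 thousand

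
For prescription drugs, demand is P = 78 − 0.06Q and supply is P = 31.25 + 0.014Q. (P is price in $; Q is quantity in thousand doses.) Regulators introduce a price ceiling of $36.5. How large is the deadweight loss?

$2439.19 thousand

Competitive equilibrium: 78 − 0.06Q = 31.25 + 0.014Q → Q* = 631.7568, P* = 40.0946.
At the ceiling P = 36.5, quantity supplied = (36.5 − 31.25)/0.014 = 375.
Willingness to pay at Q' = 375: 78 − 0.06·375 = 55.5.
ΔQ = 631.7568 − 375 = 256.7568; wedge = 55.5 − 36.5 = 19.
DWL = ½ × 256.7568 × 19 = $2439.19 thousand.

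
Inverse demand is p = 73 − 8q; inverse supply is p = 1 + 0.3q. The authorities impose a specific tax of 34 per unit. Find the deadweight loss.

69.64

Competitive equilibrium: 73 − 8q = 1 + 0.3q → q* = 8.6747, p* = 3.6024.
With the tax, the buyer price exceeds the seller price by 34: (73 − 8q) − (1 + 0.3q) = 34 → q' = 4.5783.
Δq = 8.6747 − 4.5783 = 4.0964; the wedge equals the tax, 34.
The triangle = ½ × 4.0964 × 34 = 69.64.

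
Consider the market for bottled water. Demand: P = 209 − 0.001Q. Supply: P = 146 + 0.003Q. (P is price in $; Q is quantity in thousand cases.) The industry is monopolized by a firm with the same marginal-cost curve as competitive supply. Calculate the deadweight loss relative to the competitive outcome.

$19845 thousand

Competitive equilibrium: 209 − 0.001Q = 146 + 0.003Q → Q* = 15750, P* = 193.25.
Marginal revenue: MR = 209 − 0.002Q. Set MR = MC: 209 − 0.002Q = 146 + 0.003Q → Q_m = 12600.
Price P_m = 209 − 0.001·12600 = 196.4; MC(Q_m) = 146 + 0.003·12600 = 183.8.
Competitive Q* = 15750, so ΔQ = 3150; wedge = 196.4 − 183.8 = 12.6.
Welfare loss = ½ × 3150 × 12.6 = $19845 thousand.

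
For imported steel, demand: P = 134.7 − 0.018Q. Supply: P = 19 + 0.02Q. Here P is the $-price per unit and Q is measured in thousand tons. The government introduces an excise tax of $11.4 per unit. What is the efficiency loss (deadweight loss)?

Competitive equilibrium: 134.7 − 0.018Q = 19 + 0.02Q → Q* = 3044.7368, P* = 79.8947.
With the tax, the buyer price exceeds the seller price by 11.4: (134.7 − 0.018Q) − (19 + 0.02Q) = 11.4 → Q' = 2744.7368.
ΔQ = 3044.7368 − 2744.7368 = 300; the wedge equals the tax, 11.4.
Deadweight loss = ½ × 300 × 11.4 = $1710 thousand.

$1710 thousand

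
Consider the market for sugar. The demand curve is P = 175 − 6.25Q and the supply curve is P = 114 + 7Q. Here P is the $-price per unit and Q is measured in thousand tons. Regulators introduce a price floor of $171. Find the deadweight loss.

Competitive equilibrium: 175 − 6.25Q = 114 + 7Q → Q* = 4.6038, P* = 146.2264.
At the floor P = 171, quantity demanded = (175 − 171)/6.25 = 0.64.
Sellers' marginal cost at Q' = 0.64: 114 + 7·0.64 = 118.48.
ΔQ = 4.6038 − 0.64 = 3.9638; wedge = 171 − 118.48 = 52.52.
The triangle = ½ × 3.9638 × 52.52 = $104.09 thousand.

$104.09 thousand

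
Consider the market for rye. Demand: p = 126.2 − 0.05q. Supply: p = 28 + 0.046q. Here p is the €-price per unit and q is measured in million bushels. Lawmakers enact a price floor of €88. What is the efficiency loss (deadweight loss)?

€3217.82 million

Competitive equilibrium: 126.2 − 0.05q = 28 + 0.046q → q* = 1022.9167, p* = 75.0542.
At the floor p = 88, quantity demanded = (126.2 − 88)/0.05 = 764.
Sellers' marginal cost at q' = 764: 28 + 0.046·764 = 63.144.
Δq = 1022.9167 − 764 = 258.9167; wedge = 88 − 63.144 = 24.856.
The triangle = ½ × 258.9167 × 24.856 = €3217.82 million.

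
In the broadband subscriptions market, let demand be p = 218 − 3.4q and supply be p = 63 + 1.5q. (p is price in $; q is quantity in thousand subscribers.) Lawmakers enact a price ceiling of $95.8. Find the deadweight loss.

Competitive equilibrium: 218 − 3.4q = 63 + 1.5q → q* = 31.6327, p* = 110.449.
At the ceiling p = 95.8, quantity supplied = (95.8 − 63)/1.5 = 21.8667.
Willingness to pay at q' = 21.8667: 218 − 3.4·21.8667 = 143.6532.
Δq = 31.6327 − 21.8667 = 9.766; wedge = 143.6532 − 95.8 = 47.8532.
Deadweight loss = ½ × 9.766 × 47.8532 = $233.67 thousand.

$233.67 thousand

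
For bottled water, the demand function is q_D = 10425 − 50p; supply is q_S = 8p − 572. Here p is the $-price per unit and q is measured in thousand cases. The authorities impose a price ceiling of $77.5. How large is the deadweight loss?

$58311.73 thousand

In inverse form: demand p = 208.5 − 0.02q, supply p = 71.5 + 0.125q.
Competitive equilibrium: 208.5 − 0.02q = 71.5 + 0.125q → q* = 944.8276, p* = 189.6034.
At the ceiling p = 77.5, quantity supplied = (77.5 − 71.5)/0.125 = 48.
Willingness to pay at q' = 48: 208.5 − 0.02·48 = 207.54.
Δq = 944.8276 − 48 = 896.8276; wedge = 207.54 − 77.5 = 130.04.
Welfare loss = ½ × 896.8276 × 130.04 = $58311.73 thousand.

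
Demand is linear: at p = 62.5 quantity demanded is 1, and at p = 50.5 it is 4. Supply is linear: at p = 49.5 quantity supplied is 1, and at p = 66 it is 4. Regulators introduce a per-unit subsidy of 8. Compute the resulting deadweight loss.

Demand slope = (50.5 − 62.5)/(4 − 1) = −4, so p = 66.5 − 4q.
Supply slope = (66 − 49.5)/(4 − 1) = 5.5, so p = 44 + 5.5q.
Competitive equilibrium: 66.5 − 4q = 44 + 5.5q → q* = 2.3684, p* = 57.0263.
The subsidy lowers effective supply by 8: p = 36 + 5.5q.
New quantity: 66.5 − 4q = 36 + 5.5q → q' = 3.2105.
Overproduction Δq = 3.2105 − 2.3684 = 0.8421; wedge = subsidy = 8.
The triangle = ½ × 0.8421 × 8 = 3.37.

3.37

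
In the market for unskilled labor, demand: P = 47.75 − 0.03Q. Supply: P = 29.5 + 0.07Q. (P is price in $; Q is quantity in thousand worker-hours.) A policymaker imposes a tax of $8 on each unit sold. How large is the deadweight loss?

$320 thousand

Competitive equilibrium: 47.75 − 0.03Q = 29.5 + 0.07Q → Q* = 182.5, P* = 42.275.
With the tax, the buyer price exceeds the seller price by 8: (47.75 − 0.03Q) − (29.5 + 0.07Q) = 8 → Q' = 102.5.
ΔQ = 182.5 − 102.5 = 80; the wedge equals the tax, 8.
Deadweight loss = ½ × 80 × 8 = $320 thousand.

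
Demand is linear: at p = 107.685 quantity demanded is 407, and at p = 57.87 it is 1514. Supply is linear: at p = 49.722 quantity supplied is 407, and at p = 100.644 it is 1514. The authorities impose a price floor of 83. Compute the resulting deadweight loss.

355.57

Demand slope = (57.87 − 107.685)/(1514 − 407) = −0.045, so p = 126 − 0.045q.
Supply slope = (100.644 − 49.722)/(1514 − 407) = 0.046, so p = 31 + 0.046q.
Competitive equilibrium: 126 − 0.045q = 31 + 0.046q → q* = 1043.95604, p* = 79.02198.
At the floor p = 83, quantity demanded = (126 − 83)/0.045 = 955.55556.
Sellers' marginal cost at q' = 955.55556: 31 + 0.046·955.55556 = 74.95556.
Δq = 1043.95604 − 955.55556 = 88.40048; wedge = 83 − 74.95556 = 8.04444.
DWL = ½ × 88.40048 × 8.04444 = 355.57.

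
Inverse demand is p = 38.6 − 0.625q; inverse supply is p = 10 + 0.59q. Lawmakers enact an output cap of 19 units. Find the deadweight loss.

12.52

Competitive equilibrium: 38.6 − 0.625q = 10 + 0.59q → q* = 23.5391, p* = 23.8881.
At q = 19: demand price = 38.6 − 0.625·19 = 26.725; supply price = 10 + 0.59·19 = 21.21.
Δq = 23.5391 − 19 = 4.5391; wedge = 26.725 − 21.21 = 5.515.
Welfare loss = ½ × 4.5391 × 5.515 = 12.52.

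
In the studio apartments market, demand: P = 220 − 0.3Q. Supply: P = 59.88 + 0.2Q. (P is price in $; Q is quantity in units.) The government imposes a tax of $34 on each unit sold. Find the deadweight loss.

Competitive equilibrium: 220 − 0.3Q = 59.88 + 0.2Q → Q* = 320.24, P* = 123.928.
With the tax, the buyer price exceeds the seller price by 34: (220 − 0.3Q) − (59.88 + 0.2Q) = 34 → Q' = 252.24.
ΔQ = 320.24 − 252.24 = 68; the wedge equals the tax, 34.
Welfare loss = ½ × 68 × 34 = $1156.

$1156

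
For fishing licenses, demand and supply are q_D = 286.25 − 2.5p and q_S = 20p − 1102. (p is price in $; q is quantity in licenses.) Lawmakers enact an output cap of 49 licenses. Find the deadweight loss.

$1550.025

In inverse form: demand p = 114.5 − 0.4q, supply p = 55.1 + 0.05q.
Competitive equilibrium: 114.5 − 0.4q = 55.1 + 0.05q → q* = 132, p* = 61.7.
At q = 49: demand price = 114.5 − 0.4·49 = 94.9; supply price = 55.1 + 0.05·49 = 57.55.
Δq = 132 − 49 = 83; wedge = 94.9 − 57.55 = 37.35.
Welfare loss = ½ × 83 × 37.35 = $1550.025.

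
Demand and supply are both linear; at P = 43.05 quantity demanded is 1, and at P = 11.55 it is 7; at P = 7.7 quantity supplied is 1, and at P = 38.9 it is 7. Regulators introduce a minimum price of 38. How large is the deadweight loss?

Demand slope = (11.55 − 43.05)/(7 − 1) = −5.25, so P = 48.3 − 5.25Q.
Supply slope = (38.9 − 7.7)/(7 − 1) = 5.2, so P = 2.5 + 5.2Q.
Competitive equilibrium: 48.3 − 5.25Q = 2.5 + 5.2Q → Q* = 4.3828, P* = 25.2904.
At the floor P = 38, quantity demanded = (48.3 − 38)/5.25 = 1.9619.
Sellers' marginal cost at Q' = 1.9619: 2.5 + 5.2·1.9619 = 12.7019.
ΔQ = 4.3828 − 1.9619 = 2.4209; wedge = 38 − 12.7019 = 25.2981.
Deadweight loss = ½ × 2.4209 × 25.2981 = 30.62.

30.62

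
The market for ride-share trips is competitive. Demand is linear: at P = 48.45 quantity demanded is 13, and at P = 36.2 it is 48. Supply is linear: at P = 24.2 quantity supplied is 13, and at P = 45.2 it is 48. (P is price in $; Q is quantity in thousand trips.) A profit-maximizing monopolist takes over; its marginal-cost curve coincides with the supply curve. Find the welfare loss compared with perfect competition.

Demand slope = (36.2 − 48.45)/(48 − 13) = −0.35, so P = 53 − 0.35Q.
Supply slope = (45.2 − 24.2)/(48 − 13) = 0.6, so P = 16.4 + 0.6Q.
Competitive equilibrium: 53 − 0.35Q = 16.4 + 0.6Q → Q* = 38.5263, P* = 39.5158.
Marginal revenue: MR = 53 − 0.7Q. Set MR = MC: 53 − 0.7Q = 16.4 + 0.6Q → Q_m = 28.1538.
Price P_m = 53 − 0.35·28.1538 = 43.1462; MC(Q_m) = 16.4 + 0.6·28.1538 = 33.2923.
Competitive Q* = 38.5263, so ΔQ = 10.3725; wedge = 43.1462 − 33.2923 = 9.8539.
The triangle = ½ × 10.3725 × 9.8539 = $51.10 thousand.

$51.10 thousand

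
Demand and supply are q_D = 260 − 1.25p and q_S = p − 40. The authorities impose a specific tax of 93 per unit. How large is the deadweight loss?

In inverse form: demand p = 208 − 0.8q, supply p = 40 + q.
Competitive equilibrium: 208 − 0.8q = 40 + q → q* = 93.3333, p* = 133.3333.
With the tax, the buyer price exceeds the seller price by 93: (208 − 0.8q) − (40 + q) = 93 → q' = 41.6667.
Δq = 93.3333 − 41.6667 = 51.6666; the wedge equals the tax, 93.
Deadweight loss = ½ × 51.6666 × 93 = 2402.50.

2402.50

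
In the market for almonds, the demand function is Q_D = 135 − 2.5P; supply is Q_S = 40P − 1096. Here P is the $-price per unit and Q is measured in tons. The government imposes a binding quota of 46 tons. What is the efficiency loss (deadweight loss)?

In inverse form: demand P = 54 − 0.4Q, supply P = 27.4 + 0.025Q.
Competitive equilibrium: 54 − 0.4Q = 27.4 + 0.025Q → Q* = 62.5882, P* = 28.9647.
At Q = 46: demand price = 54 − 0.4·46 = 35.6; supply price = 27.4 + 0.025·46 = 28.55.
ΔQ = 62.5882 − 46 = 16.5882; wedge = 35.6 − 28.55 = 7.05.
Deadweight loss = ½ × 16.5882 × 7.05 = $58.47.

$58.47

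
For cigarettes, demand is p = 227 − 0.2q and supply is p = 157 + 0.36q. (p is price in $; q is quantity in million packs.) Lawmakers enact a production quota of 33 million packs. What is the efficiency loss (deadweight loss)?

$2369.92 million

Competitive equilibrium: 227 − 0.2q = 157 + 0.36q → q* = 125, p* = 202.
At q = 33: demand price = 227 − 0.2·33 = 220.4; supply price = 157 + 0.36·33 = 168.88.
Δq = 125 − 33 = 92; wedge = 220.4 − 168.88 = 51.52.
Welfare loss = ½ × 92 × 51.52 = $2369.92 million.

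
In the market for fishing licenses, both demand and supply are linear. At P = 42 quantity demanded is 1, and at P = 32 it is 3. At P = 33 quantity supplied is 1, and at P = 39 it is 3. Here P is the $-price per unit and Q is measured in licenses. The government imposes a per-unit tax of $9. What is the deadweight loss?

$5.06

Demand slope = (32 − 42)/(3 − 1) = −5, so P = 47 − 5Q.
Supply slope = (39 − 33)/(3 − 1) = 3, so P = 30 + 3Q.
Competitive equilibrium: 47 − 5Q = 30 + 3Q → Q* = 2.125, P* = 36.375.
With the tax, the buyer price exceeds the seller price by 9: (47 − 5Q) − (30 + 3Q) = 9 → Q' = 1.
ΔQ = 2.125 − 1 = 1.125; the wedge equals the tax, 9.
The triangle = ½ × 1.125 × 9 = $5.06.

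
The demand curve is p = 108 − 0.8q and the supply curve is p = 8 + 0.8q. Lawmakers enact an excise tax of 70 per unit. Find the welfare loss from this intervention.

Competitive equilibrium: 108 − 0.8q = 8 + 0.8q → q* = 62.5, p* = 58.
With the tax, the buyer price exceeds the seller price by 70: (108 − 0.8q) − (8 + 0.8q) = 70 → q' = 18.75.
Δq = 62.5 − 18.75 = 43.75; the wedge equals the tax, 70.
Welfare loss = ½ × 43.75 × 70 = 1531.25.

1531.25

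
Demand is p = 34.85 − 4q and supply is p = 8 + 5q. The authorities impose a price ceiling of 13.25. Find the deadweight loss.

Competitive equilibrium: 34.85 − 4q = 8 + 5q → q* = 2.9833, p* = 22.9167.
At the ceiling p = 13.25, quantity supplied = (13.25 − 8)/5 = 1.05.
Willingness to pay at q' = 1.05: 34.85 − 4·1.05 = 30.65.
Δq = 2.9833 − 1.05 = 1.9333; wedge = 30.65 − 13.25 = 17.4.
Deadweight loss = ½ × 1.9333 × 17.4 = 16.82.

16.82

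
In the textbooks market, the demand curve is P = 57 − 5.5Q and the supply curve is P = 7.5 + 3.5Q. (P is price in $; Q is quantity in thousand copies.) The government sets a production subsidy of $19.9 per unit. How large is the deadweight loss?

$22 thousand

Competitive equilibrium: 57 − 5.5Q = 7.5 + 3.5Q → Q* = 5.5, P* = 26.75.
The subsidy lowers effective supply by 19.9: P = 3.5Q − 12.4.
New quantity: 57 − 5.5Q = 3.5Q − 12.4 → Q' = 7.7111.
Overproduction ΔQ = 7.7111 − 5.5 = 2.2111; wedge = subsidy = 19.9.
Deadweight loss = ½ × 2.2111 × 19.9 = $22 thousand.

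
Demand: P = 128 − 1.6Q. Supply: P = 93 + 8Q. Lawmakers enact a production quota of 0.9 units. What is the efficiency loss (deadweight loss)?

Competitive equilibrium: 128 − 1.6Q = 93 + 8Q → Q* = 3.6458, P* = 122.1667.
At Q = 0.9: demand price = 128 − 1.6·0.9 = 126.56; supply price = 93 + 8·0.9 = 100.2.
ΔQ = 3.6458 − 0.9 = 2.7458; wedge = 126.56 − 100.2 = 26.36.
DWL = ½ × 2.7458 × 26.36 = 36.19.

36.19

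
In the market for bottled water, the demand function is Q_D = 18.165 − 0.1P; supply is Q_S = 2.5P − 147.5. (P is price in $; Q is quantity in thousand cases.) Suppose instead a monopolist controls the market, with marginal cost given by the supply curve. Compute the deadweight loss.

In inverse form: demand P = 181.65 − 10Q, supply P = 59 + 0.4Q.
Competitive equilibrium: 181.65 − 10Q = 59 + 0.4Q → Q* = 11.7933, P* = 63.7173.
Marginal revenue: MR = 181.65 − 20Q. Set MR = MC: 181.65 − 20Q = 59 + 0.4Q → Q_m = 6.0123.
Price P_m = 181.65 − 10·6.0123 = 121.527; MC(Q_m) = 59 + 0.4·6.0123 = 61.4049.
Competitive Q* = 11.7933, so ΔQ = 5.781; wedge = 121.527 − 61.4049 = 60.1221.
Welfare loss = ½ × 5.781 × 60.1221 = $173.78 thousand.

$173.78 thousand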